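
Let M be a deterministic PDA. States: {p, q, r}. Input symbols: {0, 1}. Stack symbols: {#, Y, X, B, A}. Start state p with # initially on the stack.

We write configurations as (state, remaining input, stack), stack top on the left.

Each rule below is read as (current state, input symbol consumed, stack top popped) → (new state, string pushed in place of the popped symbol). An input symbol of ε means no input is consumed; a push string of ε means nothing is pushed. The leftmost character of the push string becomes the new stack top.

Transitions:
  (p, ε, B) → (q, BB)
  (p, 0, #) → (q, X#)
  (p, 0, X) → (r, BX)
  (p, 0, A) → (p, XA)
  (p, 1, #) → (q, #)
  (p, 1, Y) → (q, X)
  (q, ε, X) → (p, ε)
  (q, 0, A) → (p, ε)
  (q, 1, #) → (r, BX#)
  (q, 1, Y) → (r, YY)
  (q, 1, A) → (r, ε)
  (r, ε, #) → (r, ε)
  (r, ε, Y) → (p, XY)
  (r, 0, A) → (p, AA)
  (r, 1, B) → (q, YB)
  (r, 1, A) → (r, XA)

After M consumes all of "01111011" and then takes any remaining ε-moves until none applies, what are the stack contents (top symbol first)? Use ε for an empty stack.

(p, 01111011, #) ⊢ (q, 1111011, X#) ⊢ (p, 1111011, #) ⊢ (q, 111011, #) ⊢ (r, 11011, BX#) ⊢ (q, 1011, YBX#) ⊢ (r, 011, YYBX#) ⊢ (p, 011, XYYBX#) ⊢ (r, 11, BXYYBX#) ⊢ (q, 1, YBXYYBX#) ⊢ (r, ε, YYBXYYBX#) ⊢ (p, ε, XYYBXYYBX#)
All input consumed in state p with stack XYYBXYYBX#.

XYYBXYYBX#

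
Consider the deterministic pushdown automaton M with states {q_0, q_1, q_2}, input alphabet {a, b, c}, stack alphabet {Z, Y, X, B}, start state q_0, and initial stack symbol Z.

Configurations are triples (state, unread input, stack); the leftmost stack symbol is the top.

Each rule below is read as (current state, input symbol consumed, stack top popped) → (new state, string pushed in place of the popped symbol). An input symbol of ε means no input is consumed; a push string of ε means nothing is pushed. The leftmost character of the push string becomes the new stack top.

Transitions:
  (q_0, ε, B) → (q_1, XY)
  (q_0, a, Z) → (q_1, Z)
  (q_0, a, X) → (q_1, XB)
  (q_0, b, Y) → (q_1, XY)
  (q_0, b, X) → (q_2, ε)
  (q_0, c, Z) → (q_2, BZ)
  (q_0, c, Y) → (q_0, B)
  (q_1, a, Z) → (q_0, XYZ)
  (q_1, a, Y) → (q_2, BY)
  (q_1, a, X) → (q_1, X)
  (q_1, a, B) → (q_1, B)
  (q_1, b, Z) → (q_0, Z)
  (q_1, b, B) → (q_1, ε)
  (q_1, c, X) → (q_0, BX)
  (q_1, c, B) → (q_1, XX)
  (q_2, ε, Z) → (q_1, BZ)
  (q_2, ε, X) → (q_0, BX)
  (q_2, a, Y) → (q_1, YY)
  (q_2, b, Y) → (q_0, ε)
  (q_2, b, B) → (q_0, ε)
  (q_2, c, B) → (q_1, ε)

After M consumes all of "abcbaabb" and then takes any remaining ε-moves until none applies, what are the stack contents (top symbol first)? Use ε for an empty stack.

Z

(q_0, abcbaabb, Z)
  read a, top Z: go to q_1, push Z → (q_1, bcbaabb, Z)
  read b, top Z: go to q_0, push Z → (q_0, cbaabb, Z)
  read c, top Z: go to q_2, push BZ → (q_2, baabb, BZ)
  read b, top B: go to q_0, push ε → (q_0, aabb, Z)
  read a, top Z: go to q_1, push Z → (q_1, abb, Z)
  read a, top Z: go to q_0, push XYZ → (q_0, bb, XYZ)
  read b, top X: go to q_2, push ε → (q_2, b, YZ)
  read b, top Y: go to q_0, push ε → (q_0, ε, Z)
All input consumed in state q_0 with stack Z.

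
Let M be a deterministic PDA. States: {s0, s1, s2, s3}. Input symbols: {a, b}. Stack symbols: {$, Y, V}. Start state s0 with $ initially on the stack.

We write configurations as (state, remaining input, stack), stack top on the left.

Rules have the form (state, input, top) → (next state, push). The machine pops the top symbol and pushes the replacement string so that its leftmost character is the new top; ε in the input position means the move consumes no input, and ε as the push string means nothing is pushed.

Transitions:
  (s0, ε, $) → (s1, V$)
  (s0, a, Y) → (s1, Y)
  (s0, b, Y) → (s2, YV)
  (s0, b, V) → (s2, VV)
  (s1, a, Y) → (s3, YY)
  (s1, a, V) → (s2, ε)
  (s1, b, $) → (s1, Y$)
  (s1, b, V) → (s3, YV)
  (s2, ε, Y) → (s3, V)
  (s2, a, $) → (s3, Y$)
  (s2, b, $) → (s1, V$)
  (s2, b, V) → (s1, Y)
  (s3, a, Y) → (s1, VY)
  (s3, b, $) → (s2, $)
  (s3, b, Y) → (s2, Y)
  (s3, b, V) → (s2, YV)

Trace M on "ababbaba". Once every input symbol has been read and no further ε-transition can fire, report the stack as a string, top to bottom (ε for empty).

(s0, ababbaba, $)
  ε-move, top $: go to s1, push V$ → (s1, ababbaba, V$)
  read a, top V: go to s2, push ε → (s2, babbaba, $)
  read b, top $: go to s1, push V$ → (s1, abbaba, V$)
  read a, top V: go to s2, push ε → (s2, bbaba, $)
  read b, top $: go to s1, push V$ → (s1, baba, V$)
  read b, top V: go to s3, push YV → (s3, aba, YV$)
  read a, top Y: go to s1, push VY → (s1, ba, VYV$)
  read b, top V: go to s3, push YV → (s3, a, YVYV$)
  read a, top Y: go to s1, push VY → (s1, ε, VYVYV$)
All input consumed in state s1 with stack VYVYV$.

VYVYV$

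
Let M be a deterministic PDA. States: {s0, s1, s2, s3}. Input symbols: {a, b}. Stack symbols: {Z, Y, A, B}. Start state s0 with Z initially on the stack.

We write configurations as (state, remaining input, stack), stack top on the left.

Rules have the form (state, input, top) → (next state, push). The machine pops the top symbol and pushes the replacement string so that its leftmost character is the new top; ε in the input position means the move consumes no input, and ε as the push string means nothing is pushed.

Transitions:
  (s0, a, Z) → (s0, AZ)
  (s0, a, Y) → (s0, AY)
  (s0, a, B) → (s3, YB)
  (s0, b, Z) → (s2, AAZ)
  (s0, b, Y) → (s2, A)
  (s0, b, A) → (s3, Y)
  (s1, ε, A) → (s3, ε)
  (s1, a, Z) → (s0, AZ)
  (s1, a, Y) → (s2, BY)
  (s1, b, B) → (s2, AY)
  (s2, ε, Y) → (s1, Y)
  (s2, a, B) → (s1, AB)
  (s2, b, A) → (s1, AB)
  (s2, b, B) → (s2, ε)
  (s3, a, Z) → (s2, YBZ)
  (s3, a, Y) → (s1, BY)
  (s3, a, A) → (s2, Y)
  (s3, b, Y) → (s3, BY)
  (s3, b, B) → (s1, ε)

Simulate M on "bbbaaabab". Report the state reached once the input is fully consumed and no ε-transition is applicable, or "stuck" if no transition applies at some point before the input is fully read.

s1

(s0, bbbaaabab, Z)
  read b, top Z: go to s2, push AAZ → (s2, bbaaabab, AAZ)
  read b, top A: go to s1, push AB → (s1, baaabab, ABAZ)
  ε-move, top A: go to s3, push ε → (s3, baaabab, BAZ)
  read b, top B: go to s1, push ε → (s1, aaabab, AZ)
  ε-move, top A: go to s3, push ε → (s3, aaabab, Z)
  read a, top Z: go to s2, push YBZ → (s2, aabab, YBZ)
  ε-move, top Y: go to s1, push Y → (s1, aabab, YBZ)
  read a, top Y: go to s2, push BY → (s2, abab, BYBZ)
  read a, top B: go to s1, push AB → (s1, bab, ABYBZ)
  ε-move, top A: go to s3, push ε → (s3, bab, BYBZ)
  read b, top B: go to s1, push ε → (s1, ab, YBZ)
  read a, top Y: go to s2, push BY → (s2, b, BYBZ)
  read b, top B: go to s2, push ε → (s2, ε, YBZ)
  ε-move, top Y: go to s1, push Y → (s1, ε, YBZ)
All input consumed; M is in state s1.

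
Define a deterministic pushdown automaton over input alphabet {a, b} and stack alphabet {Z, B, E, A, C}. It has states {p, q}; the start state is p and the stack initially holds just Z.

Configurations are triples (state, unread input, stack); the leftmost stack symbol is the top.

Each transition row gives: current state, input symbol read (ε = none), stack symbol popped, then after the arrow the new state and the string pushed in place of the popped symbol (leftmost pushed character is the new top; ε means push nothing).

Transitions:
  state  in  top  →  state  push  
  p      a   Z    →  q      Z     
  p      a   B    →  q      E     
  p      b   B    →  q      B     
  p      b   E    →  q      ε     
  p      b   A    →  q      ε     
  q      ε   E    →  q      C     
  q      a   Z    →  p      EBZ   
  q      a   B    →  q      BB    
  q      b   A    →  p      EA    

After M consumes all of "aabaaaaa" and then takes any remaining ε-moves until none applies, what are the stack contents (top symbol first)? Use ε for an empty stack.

(p, aabaaaaa, Z) ⊢ (q, abaaaaa, Z) ⊢ (p, baaaaa, EBZ) ⊢ (q, aaaaa, BZ) ⊢ (q, aaaa, BBZ) ⊢ (q, aaa, BBBZ) ⊢ (q, aa, BBBBZ) ⊢ (q, a, BBBBBZ) ⊢ (q, ε, BBBBBBZ)
All input consumed in state q with stack BBBBBBZ.

BBBBBBZ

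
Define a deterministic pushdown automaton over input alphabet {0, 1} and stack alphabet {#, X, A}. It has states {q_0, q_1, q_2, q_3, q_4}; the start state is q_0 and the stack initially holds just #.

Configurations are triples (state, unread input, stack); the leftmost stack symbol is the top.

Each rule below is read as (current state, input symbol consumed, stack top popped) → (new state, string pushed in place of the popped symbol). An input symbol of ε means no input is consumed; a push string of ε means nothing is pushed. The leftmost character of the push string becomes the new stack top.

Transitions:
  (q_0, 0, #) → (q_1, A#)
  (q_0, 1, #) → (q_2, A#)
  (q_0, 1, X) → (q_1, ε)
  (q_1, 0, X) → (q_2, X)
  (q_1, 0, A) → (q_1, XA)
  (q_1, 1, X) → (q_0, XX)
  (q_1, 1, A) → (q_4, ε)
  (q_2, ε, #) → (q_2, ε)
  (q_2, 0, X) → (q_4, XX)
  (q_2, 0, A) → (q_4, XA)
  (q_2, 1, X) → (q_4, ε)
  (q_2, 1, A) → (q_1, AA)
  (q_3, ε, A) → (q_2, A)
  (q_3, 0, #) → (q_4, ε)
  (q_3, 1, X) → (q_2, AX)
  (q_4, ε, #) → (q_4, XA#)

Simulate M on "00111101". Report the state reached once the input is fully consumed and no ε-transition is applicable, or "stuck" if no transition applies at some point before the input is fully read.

(q_0, 00111101, #)
  read 0, top #: go to q_1, push A# → (q_1, 0111101, A#)
  read 0, top A: go to q_1, push XA → (q_1, 111101, XA#)
  read 1, top X: go to q_0, push XX → (q_0, 11101, XXA#)
  read 1, top X: go to q_1, push ε → (q_1, 1101, XA#)
  read 1, top X: go to q_0, push XX → (q_0, 101, XXA#)
  read 1, top X: go to q_1, push ε → (q_1, 01, XA#)
  read 0, top X: go to q_2, push X → (q_2, 1, XA#)
  read 1, top X: go to q_4, push ε → (q_4, ε, A#)
All input consumed; M is in state q_4.

q_4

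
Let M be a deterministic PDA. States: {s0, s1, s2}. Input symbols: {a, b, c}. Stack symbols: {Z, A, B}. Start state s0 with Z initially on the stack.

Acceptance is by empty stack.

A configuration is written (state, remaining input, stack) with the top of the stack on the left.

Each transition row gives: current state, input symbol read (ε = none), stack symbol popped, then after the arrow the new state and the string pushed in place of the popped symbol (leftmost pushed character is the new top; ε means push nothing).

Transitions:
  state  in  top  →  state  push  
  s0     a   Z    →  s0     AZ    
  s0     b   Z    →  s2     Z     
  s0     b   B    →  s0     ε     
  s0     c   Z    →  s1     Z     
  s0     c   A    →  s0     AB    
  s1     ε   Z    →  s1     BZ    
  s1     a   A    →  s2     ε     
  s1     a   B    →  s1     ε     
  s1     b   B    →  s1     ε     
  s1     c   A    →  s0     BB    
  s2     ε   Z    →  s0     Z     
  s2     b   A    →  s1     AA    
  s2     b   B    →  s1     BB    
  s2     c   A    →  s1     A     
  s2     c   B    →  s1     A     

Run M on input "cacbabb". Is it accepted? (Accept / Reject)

(s0, cacbabb, Z)
  read c, top Z: go to s1, push Z → (s1, acbabb, Z)
  ε-move, top Z: go to s1, push BZ → (s1, acbabb, BZ)
  read a, top B: go to s1, push ε → (s1, cbabb, Z)
  ε-move, top Z: go to s1, push BZ → (s1, cbabb, BZ)
No transition applies at (s1, cbabb, BZ); input not fully consumed.

Reject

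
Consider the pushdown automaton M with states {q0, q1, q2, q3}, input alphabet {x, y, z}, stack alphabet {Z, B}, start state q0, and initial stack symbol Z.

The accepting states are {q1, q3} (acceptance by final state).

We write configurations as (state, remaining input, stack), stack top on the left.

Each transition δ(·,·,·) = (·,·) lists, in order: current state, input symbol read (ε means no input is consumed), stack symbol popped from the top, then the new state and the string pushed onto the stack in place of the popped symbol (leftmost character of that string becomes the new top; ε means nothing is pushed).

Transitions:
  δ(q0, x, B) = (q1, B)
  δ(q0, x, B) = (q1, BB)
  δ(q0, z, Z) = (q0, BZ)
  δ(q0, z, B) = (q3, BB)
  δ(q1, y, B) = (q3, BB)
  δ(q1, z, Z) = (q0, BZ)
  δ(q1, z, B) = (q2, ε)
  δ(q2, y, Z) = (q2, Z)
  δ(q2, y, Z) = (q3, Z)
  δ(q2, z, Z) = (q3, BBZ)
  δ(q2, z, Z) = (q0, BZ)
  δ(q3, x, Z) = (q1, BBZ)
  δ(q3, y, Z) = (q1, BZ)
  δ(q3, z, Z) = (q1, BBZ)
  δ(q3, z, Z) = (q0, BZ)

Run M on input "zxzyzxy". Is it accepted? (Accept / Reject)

One accepting computation: (q0, zxzyzxy, Z) ⊢ (q0, xzyzxy, BZ) ⊢ (q1, zyzxy, BZ) ⊢ (q2, yzxy, Z) ⊢ (q2, zxy, Z) ⊢ (q0, xy, BZ) ⊢ (q1, y, BZ) ⊢ (q3, ε, BBZ)
All input consumed and state q3 ∈ F.

Accept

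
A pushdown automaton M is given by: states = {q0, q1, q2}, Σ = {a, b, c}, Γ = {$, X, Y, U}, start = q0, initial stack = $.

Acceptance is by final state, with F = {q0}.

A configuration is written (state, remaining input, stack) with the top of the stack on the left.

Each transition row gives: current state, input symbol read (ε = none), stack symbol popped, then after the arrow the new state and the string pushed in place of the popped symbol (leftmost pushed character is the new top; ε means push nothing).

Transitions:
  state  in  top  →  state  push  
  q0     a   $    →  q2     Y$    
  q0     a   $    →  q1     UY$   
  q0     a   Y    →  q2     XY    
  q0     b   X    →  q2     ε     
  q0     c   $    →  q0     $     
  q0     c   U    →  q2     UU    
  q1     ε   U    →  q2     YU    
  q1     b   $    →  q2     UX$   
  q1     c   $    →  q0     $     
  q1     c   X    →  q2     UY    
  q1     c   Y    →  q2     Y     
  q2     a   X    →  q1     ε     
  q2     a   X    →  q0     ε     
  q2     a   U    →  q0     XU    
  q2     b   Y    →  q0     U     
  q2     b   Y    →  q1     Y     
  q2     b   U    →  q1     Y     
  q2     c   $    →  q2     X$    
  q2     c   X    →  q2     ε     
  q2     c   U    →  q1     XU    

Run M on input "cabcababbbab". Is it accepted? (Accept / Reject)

No computation consumes all input and reaches a final state.

Reject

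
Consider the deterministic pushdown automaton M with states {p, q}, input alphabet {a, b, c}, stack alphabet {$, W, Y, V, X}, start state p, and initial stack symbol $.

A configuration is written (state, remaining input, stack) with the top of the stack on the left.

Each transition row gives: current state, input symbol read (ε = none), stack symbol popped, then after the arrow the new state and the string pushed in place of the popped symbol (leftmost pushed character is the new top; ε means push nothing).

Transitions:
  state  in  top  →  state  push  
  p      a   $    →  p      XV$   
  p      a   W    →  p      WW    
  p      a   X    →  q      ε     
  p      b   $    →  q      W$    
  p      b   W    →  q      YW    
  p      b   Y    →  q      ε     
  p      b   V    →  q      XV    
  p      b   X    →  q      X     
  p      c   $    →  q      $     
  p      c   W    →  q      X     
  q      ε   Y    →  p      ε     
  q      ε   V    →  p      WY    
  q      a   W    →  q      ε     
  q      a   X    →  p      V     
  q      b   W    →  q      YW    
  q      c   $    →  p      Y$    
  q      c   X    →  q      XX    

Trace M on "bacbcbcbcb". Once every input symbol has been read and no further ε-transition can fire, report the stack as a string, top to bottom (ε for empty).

$

(p, bacbcbcbcb, $) ⊢ (q, acbcbcbcb, W$) ⊢ (q, cbcbcbcb, $) ⊢ (p, bcbcbcb, Y$) ⊢ (q, cbcbcb, $) ⊢ (p, bcbcb, Y$) ⊢ (q, cbcb, $) ⊢ (p, bcb, Y$) ⊢ (q, cb, $) ⊢ (p, b, Y$) ⊢ (q, ε, $)
All input consumed in state q with stack $.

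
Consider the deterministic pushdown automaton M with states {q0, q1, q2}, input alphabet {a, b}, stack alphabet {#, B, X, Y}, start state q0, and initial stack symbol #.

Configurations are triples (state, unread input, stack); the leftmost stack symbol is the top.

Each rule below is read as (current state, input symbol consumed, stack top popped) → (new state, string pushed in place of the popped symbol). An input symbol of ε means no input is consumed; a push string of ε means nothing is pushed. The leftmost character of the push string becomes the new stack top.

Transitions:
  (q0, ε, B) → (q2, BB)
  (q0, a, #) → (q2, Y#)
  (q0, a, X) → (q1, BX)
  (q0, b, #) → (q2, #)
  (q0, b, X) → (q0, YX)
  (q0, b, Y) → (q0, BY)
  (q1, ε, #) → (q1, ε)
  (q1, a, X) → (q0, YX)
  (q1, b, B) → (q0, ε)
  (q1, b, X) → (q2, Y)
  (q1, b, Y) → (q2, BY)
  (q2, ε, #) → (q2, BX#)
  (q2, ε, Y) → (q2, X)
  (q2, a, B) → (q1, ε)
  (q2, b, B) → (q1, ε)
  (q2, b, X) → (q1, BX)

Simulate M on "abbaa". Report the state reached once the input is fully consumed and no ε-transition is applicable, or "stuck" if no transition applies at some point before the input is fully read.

(q0, abbaa, #) ⊢ (q2, bbaa, Y#) ⊢ (q2, bbaa, X#) ⊢ (q1, baa, BX#) ⊢ (q0, aa, X#) ⊢ (q1, a, BX#)
No transition for (q1, a, top B); M blocks with input a remaining.

stuck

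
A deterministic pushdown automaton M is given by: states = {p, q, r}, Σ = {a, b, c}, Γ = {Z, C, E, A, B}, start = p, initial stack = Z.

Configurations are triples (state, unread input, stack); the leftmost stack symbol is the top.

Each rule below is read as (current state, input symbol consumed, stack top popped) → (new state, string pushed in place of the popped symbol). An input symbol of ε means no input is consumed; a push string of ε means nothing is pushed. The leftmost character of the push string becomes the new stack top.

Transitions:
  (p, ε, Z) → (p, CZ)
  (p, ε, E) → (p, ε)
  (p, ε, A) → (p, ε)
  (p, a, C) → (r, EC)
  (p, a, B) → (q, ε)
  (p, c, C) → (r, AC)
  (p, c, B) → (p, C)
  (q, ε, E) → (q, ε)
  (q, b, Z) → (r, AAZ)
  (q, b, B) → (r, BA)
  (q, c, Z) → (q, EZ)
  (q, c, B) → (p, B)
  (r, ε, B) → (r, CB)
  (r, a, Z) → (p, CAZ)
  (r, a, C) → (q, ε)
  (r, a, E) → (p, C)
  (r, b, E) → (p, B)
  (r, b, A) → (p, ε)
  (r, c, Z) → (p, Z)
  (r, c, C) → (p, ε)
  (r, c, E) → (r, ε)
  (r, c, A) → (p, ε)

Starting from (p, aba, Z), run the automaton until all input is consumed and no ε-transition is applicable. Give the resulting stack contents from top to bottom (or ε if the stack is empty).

(p, aba, Z)
  ε-move, top Z: go to p, push CZ → (p, aba, CZ)
  read a, top C: go to r, push EC → (r, ba, ECZ)
  read b, top E: go to p, push B → (p, a, BCZ)
  read a, top B: go to q, push ε → (q, ε, CZ)
All input consumed in state q with stack CZ.

CZ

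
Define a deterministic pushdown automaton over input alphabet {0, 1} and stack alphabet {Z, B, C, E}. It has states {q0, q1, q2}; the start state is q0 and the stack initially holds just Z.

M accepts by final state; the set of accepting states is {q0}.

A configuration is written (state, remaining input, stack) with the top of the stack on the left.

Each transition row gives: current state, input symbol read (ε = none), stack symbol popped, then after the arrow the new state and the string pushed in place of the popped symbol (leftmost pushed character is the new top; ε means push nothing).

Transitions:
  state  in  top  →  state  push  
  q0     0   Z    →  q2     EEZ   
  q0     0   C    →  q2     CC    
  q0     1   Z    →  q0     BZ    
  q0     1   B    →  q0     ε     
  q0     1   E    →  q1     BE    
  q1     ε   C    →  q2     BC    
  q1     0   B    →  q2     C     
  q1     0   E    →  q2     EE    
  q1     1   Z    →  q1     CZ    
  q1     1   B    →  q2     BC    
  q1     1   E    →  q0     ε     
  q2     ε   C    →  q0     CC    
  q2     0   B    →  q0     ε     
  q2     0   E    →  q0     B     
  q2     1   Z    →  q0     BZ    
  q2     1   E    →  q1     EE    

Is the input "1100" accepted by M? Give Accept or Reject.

Accept

(q0, 1100, Z) ⊢ (q0, 100, BZ) ⊢ (q0, 00, Z) ⊢ (q2, 0, EEZ) ⊢ (q0, ε, BEZ)
All input consumed; state q0 ∈ F.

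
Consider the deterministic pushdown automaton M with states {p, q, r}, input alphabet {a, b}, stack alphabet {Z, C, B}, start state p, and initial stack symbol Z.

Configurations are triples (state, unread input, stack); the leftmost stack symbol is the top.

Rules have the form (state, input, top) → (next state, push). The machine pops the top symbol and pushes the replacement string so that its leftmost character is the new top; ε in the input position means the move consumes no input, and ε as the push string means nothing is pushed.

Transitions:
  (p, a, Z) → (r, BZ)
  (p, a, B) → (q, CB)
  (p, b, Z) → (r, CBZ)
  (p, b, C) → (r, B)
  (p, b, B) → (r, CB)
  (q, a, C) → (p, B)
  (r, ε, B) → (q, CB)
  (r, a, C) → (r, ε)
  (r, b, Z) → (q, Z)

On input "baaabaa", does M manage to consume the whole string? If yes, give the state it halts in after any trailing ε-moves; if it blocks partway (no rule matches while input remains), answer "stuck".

(p, baaabaa, Z) ⊢ (r, aaabaa, CBZ) ⊢ (r, aabaa, BZ) ⊢ (q, aabaa, CBZ) ⊢ (p, abaa, BBZ) ⊢ (q, baa, CBBZ)
No transition for (q, b, top C); M blocks with input baa remaining.

stuck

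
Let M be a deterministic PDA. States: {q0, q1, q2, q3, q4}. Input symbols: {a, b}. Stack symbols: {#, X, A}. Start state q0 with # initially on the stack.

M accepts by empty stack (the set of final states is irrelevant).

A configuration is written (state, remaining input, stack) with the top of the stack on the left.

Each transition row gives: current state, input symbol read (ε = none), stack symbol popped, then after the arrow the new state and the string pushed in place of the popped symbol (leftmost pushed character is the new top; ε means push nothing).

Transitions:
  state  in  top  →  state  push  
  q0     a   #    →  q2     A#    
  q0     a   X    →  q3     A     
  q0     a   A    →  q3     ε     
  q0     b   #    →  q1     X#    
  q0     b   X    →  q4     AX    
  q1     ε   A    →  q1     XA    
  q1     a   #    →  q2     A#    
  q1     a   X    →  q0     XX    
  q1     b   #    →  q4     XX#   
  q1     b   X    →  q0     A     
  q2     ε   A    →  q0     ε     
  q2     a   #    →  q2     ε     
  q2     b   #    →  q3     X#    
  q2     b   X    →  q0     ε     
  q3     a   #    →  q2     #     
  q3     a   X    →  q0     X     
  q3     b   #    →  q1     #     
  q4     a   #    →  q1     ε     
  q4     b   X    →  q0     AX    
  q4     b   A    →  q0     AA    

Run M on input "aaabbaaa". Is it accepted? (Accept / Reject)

(q0, aaabbaaa, #) ⊢ (q2, aabbaaa, A#) ⊢ (q0, aabbaaa, #) ⊢ (q2, abbaaa, A#) ⊢ (q0, abbaaa, #) ⊢ (q2, bbaaa, A#) ⊢ (q0, bbaaa, #) ⊢ (q1, baaa, X#) ⊢ (q0, aaa, A#) ⊢ (q3, aa, #) ⊢ (q2, a, #) ⊢ (q2, ε, ε)
All input consumed and the stack is empty.

Accept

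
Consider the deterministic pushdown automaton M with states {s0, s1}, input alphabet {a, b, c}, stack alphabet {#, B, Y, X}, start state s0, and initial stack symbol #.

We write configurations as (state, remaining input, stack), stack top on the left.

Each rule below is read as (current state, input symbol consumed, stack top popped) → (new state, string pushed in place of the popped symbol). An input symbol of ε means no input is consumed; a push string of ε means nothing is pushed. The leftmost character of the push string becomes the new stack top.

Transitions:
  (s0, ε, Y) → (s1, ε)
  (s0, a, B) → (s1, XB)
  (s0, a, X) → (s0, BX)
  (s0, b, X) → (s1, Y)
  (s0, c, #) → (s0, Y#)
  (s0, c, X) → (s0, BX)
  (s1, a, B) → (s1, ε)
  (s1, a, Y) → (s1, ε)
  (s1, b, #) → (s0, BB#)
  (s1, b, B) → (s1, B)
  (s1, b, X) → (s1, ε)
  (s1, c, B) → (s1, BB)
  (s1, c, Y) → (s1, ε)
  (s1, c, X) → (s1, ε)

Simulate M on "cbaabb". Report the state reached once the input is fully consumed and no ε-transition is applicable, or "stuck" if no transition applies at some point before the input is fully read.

stuck

(s0, cbaabb, #)
  read c, top #: go to s0, push Y# → (s0, baabb, Y#)
  ε-move, top Y: go to s1, push ε → (s1, baabb, #)
  read b, top #: go to s0, push BB# → (s0, aabb, BB#)
  read a, top B: go to s1, push XB → (s1, abb, XBB#)
No transition for (s1, a, top X); M blocks with input abb remaining.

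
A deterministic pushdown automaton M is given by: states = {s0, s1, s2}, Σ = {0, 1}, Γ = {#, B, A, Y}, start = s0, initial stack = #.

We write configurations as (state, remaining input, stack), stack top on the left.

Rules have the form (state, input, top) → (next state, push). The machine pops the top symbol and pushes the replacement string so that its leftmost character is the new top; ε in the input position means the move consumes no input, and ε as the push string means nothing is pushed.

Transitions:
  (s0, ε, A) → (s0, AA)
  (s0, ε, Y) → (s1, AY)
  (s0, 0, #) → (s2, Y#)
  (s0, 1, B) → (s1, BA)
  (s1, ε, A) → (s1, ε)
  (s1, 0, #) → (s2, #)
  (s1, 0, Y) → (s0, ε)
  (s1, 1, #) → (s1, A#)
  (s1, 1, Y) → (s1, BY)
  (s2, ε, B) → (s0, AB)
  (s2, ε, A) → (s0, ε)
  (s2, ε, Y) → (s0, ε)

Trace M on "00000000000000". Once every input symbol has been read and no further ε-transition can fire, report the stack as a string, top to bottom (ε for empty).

#

(s0, 00000000000000, #)
  read 0, top #: go to s2, push Y# → (s2, 0000000000000, Y#)
  ε-move, top Y: go to s0, push ε → (s0, 0000000000000, #)
  read 0, top #: go to s2, push Y# → (s2, 000000000000, Y#)
  ε-move, top Y: go to s0, push ε → (s0, 000000000000, #)
  read 0, top #: go to s2, push Y# → (s2, 00000000000, Y#)
  ε-move, top Y: go to s0, push ε → (s0, 00000000000, #)
  read 0, top #: go to s2, push Y# → (s2, 0000000000, Y#)
  ε-move, top Y: go to s0, push ε → (s0, 0000000000, #)
  read 0, top #: go to s2, push Y# → (s2, 000000000, Y#)
  ε-move, top Y: go to s0, push ε → (s0, 000000000, #)
  read 0, top #: go to s2, push Y# → (s2, 00000000, Y#)
  ε-move, top Y: go to s0, push ε → (s0, 00000000, #)
  read 0, top #: go to s2, push Y# → (s2, 0000000, Y#)
  ε-move, top Y: go to s0, push ε → (s0, 0000000, #)
  read 0, top #: go to s2, push Y# → (s2, 000000, Y#)
  ε-move, top Y: go to s0, push ε → (s0, 000000, #)
  read 0, top #: go to s2, push Y# → (s2, 00000, Y#)
  ε-move, top Y: go to s0, push ε → (s0, 00000, #)
  read 0, top #: go to s2, push Y# → (s2, 0000, Y#)
  ε-move, top Y: go to s0, push ε → (s0, 0000, #)
  read 0, top #: go to s2, push Y# → (s2, 000, Y#)
  ε-move, top Y: go to s0, push ε → (s0, 000, #)
  read 0, top #: go to s2, push Y# → (s2, 00, Y#)
  ε-move, top Y: go to s0, push ε → (s0, 00, #)
  read 0, top #: go to s2, push Y# → (s2, 0, Y#)
  ε-move, top Y: go to s0, push ε → (s0, 0, #)
  read 0, top #: go to s2, push Y# → (s2, ε, Y#)
  ε-move, top Y: go to s0, push ε → (s0, ε, #)
All input consumed in state s0 with stack #.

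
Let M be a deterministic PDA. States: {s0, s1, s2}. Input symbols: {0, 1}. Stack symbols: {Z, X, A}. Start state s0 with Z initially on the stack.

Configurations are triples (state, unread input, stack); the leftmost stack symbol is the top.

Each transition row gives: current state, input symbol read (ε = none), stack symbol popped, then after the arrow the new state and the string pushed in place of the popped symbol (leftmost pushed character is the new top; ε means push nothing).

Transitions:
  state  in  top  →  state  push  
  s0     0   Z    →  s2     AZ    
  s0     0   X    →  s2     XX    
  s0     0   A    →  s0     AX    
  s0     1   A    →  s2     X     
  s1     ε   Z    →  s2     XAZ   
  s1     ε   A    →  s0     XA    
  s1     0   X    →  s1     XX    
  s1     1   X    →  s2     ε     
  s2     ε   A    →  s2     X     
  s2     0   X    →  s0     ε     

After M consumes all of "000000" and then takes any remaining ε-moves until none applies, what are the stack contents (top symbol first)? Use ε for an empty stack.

Z

(s0, 000000, Z)
  read 0, top Z: go to s2, push AZ → (s2, 00000, AZ)
  ε-move, top A: go to s2, push X → (s2, 00000, XZ)
  read 0, top X: go to s0, push ε → (s0, 0000, Z)
  read 0, top Z: go to s2, push AZ → (s2, 000, AZ)
  ε-move, top A: go to s2, push X → (s2, 000, XZ)
  read 0, top X: go to s0, push ε → (s0, 00, Z)
  read 0, top Z: go to s2, push AZ → (s2, 0, AZ)
  ε-move, top A: go to s2, push X → (s2, 0, XZ)
  read 0, top X: go to s0, push ε → (s0, ε, Z)
All input consumed in state s0 with stack Z.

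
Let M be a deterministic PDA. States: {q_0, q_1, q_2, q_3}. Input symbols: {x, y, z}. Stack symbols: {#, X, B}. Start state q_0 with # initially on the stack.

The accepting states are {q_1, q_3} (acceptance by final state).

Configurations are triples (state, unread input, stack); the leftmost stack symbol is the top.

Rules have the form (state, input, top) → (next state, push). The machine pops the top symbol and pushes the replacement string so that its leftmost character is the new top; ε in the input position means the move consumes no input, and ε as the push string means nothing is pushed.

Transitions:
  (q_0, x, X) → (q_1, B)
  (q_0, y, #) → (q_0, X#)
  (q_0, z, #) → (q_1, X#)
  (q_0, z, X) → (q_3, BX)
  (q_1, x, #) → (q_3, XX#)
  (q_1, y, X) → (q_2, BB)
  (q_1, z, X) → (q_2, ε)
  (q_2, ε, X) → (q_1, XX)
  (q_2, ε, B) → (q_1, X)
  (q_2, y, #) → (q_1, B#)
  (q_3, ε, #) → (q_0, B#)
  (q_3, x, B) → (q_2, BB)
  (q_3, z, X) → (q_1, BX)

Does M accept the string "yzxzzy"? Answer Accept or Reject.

(q_0, yzxzzy, #) ⊢ (q_0, zxzzy, X#) ⊢ (q_3, xzzy, BX#) ⊢ (q_2, zzy, BBX#) ⊢ (q_1, zzy, XBX#) ⊢ (q_2, zy, BX#) ⊢ (q_1, zy, XX#) ⊢ (q_2, y, X#) ⊢ (q_1, y, XX#) ⊢ (q_2, ε, BBX#) ⊢ (q_1, ε, XBX#)
All input consumed; state q_1 ∈ F.

Accept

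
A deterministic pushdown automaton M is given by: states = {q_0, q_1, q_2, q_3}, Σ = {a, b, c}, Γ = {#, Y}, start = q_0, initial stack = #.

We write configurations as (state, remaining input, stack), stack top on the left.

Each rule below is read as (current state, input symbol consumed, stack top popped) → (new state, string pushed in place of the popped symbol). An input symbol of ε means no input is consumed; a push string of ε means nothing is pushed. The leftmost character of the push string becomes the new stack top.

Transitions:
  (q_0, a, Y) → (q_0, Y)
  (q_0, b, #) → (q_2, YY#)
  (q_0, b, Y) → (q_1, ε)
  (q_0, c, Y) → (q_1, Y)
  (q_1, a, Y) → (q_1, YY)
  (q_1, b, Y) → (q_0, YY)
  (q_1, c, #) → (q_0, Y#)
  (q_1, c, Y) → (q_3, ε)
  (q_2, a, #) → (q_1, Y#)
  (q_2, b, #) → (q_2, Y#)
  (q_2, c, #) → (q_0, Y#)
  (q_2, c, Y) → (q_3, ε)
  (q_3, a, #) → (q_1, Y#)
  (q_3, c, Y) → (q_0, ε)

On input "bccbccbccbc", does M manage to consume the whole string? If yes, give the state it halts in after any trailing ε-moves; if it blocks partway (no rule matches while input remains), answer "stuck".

q_3

(q_0, bccbccbccbc, #)
  read b, top #: go to q_2, push YY# → (q_2, ccbccbccbc, YY#)
  read c, top Y: go to q_3, push ε → (q_3, cbccbccbc, Y#)
  read c, top Y: go to q_0, push ε → (q_0, bccbccbc, #)
  read b, top #: go to q_2, push YY# → (q_2, ccbccbc, YY#)
  read c, top Y: go to q_3, push ε → (q_3, cbccbc, Y#)
  read c, top Y: go to q_0, push ε → (q_0, bccbc, #)
  read b, top #: go to q_2, push YY# → (q_2, ccbc, YY#)
  read c, top Y: go to q_3, push ε → (q_3, cbc, Y#)
  read c, top Y: go to q_0, push ε → (q_0, bc, #)
  read b, top #: go to q_2, push YY# → (q_2, c, YY#)
  read c, top Y: go to q_3, push ε → (q_3, ε, Y#)
All input consumed; M is in state q_3.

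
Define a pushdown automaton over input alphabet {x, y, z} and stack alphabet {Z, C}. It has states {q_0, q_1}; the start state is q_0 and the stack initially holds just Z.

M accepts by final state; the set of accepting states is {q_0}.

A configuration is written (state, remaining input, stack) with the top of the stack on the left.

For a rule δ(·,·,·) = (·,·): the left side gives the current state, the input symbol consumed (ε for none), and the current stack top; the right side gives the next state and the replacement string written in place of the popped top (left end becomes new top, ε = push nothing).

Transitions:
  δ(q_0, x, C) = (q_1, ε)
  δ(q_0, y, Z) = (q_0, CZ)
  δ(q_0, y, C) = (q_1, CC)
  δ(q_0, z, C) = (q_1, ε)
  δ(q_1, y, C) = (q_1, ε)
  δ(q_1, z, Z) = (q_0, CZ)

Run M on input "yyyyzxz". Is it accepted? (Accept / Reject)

Accept

One accepting computation: (q_0, yyyyzxz, Z) ⊢ (q_0, yyyzxz, CZ) ⊢ (q_1, yyzxz, CCZ) ⊢ (q_1, yzxz, CZ) ⊢ (q_1, zxz, Z) ⊢ (q_0, xz, CZ) ⊢ (q_1, z, Z) ⊢ (q_0, ε, CZ)
All input consumed and state q_0 ∈ F.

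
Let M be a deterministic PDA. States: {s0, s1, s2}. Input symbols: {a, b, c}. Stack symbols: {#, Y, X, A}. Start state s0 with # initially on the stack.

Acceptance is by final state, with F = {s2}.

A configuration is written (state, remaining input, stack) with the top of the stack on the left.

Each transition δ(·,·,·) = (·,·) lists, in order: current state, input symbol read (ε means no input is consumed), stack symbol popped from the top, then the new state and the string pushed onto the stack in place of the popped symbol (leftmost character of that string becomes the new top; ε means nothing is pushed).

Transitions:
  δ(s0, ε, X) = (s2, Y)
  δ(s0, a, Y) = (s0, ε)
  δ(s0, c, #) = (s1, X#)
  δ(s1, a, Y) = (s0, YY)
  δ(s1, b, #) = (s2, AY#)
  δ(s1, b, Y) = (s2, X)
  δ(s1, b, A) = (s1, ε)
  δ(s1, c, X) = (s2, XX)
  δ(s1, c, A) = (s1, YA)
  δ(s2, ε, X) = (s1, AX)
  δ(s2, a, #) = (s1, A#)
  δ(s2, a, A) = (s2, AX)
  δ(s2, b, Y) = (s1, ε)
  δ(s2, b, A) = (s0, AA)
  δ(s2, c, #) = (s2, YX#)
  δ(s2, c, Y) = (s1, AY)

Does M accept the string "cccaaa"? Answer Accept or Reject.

(s0, cccaaa, #)
  read c, top #: go to s1, push X# → (s1, ccaaa, X#)
  read c, top X: go to s2, push XX → (s2, caaa, XX#)
  ε-move, top X: go to s1, push AX → (s1, caaa, AXX#)
  read c, top A: go to s1, push YA → (s1, aaa, YAXX#)
  read a, top Y: go to s0, push YY → (s0, aa, YYAXX#)
  read a, top Y: go to s0, push ε → (s0, a, YAXX#)
  read a, top Y: go to s0, push ε → (s0, ε, AXX#)
All input consumed; state s0 ∉ F and no further ε-move applies.

Reject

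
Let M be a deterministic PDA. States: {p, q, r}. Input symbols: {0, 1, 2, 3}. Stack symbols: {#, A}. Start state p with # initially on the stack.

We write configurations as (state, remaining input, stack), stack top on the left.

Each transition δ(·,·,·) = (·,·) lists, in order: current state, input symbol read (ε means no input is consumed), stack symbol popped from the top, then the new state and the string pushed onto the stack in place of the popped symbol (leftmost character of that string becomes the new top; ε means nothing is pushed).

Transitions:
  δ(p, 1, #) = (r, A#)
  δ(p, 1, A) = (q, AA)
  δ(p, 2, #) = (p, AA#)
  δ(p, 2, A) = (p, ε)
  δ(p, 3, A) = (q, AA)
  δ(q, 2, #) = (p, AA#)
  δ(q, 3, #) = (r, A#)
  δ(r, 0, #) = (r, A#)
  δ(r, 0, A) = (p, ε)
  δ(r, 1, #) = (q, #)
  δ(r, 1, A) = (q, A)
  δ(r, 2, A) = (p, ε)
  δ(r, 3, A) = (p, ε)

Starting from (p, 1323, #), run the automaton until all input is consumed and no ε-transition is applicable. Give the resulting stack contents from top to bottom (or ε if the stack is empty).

AAA#

(p, 1323, #)
  read 1, top #: go to r, push A# → (r, 323, A#)
  read 3, top A: go to p, push ε → (p, 23, #)
  read 2, top #: go to p, push AA# → (p, 3, AA#)
  read 3, top A: go to q, push AA → (q, ε, AAA#)
All input consumed in state q with stack AAA#.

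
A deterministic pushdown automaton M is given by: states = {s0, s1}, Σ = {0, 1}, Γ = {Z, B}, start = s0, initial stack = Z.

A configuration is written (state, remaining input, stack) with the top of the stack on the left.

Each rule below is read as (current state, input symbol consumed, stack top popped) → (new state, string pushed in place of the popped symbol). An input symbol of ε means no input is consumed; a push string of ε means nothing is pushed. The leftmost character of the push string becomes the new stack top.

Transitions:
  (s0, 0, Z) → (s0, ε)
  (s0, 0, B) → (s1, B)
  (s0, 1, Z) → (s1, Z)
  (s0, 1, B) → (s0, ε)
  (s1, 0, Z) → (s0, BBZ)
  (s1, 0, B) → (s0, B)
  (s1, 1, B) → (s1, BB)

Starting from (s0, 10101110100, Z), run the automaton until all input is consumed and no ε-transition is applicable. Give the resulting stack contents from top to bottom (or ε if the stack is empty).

(s0, 10101110100, Z)
  read 1, top Z: go to s1, push Z → (s1, 0101110100, Z)
  read 0, top Z: go to s0, push BBZ → (s0, 101110100, BBZ)
  read 1, top B: go to s0, push ε → (s0, 01110100, BZ)
  read 0, top B: go to s1, push B → (s1, 1110100, BZ)
  read 1, top B: go to s1, push BB → (s1, 110100, BBZ)
  read 1, top B: go to s1, push BB → (s1, 10100, BBBZ)
  read 1, top B: go to s1, push BB → (s1, 0100, BBBBZ)
  read 0, top B: go to s0, push B → (s0, 100, BBBBZ)
  read 1, top B: go to s0, push ε → (s0, 00, BBBZ)
  read 0, top B: go to s1, push B → (s1, 0, BBBZ)
  read 0, top B: go to s0, push B → (s0, ε, BBBZ)
All input consumed in state s0 with stack BBBZ.

BBBZ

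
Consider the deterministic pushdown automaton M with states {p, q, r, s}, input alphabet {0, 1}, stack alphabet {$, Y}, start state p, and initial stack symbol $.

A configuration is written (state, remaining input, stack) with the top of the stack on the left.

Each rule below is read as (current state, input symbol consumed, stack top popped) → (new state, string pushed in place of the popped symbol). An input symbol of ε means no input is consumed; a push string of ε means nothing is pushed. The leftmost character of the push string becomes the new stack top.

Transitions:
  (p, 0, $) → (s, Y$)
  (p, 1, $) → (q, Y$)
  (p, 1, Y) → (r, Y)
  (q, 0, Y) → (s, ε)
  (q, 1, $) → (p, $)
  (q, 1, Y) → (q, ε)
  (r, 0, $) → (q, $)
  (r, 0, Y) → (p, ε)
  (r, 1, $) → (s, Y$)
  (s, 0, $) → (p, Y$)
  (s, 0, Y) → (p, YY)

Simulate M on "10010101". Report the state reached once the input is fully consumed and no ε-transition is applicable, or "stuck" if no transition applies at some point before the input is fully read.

stuck

(p, 10010101, $)
  read 1, top $: go to q, push Y$ → (q, 0010101, Y$)
  read 0, top Y: go to s, push ε → (s, 010101, $)
  read 0, top $: go to p, push Y$ → (p, 10101, Y$)
  read 1, top Y: go to r, push Y → (r, 0101, Y$)
  read 0, top Y: go to p, push ε → (p, 101, $)
  read 1, top $: go to q, push Y$ → (q, 01, Y$)
  read 0, top Y: go to s, push ε → (s, 1, $)
No transition for (s, 1, top $); M blocks with input 1 remaining.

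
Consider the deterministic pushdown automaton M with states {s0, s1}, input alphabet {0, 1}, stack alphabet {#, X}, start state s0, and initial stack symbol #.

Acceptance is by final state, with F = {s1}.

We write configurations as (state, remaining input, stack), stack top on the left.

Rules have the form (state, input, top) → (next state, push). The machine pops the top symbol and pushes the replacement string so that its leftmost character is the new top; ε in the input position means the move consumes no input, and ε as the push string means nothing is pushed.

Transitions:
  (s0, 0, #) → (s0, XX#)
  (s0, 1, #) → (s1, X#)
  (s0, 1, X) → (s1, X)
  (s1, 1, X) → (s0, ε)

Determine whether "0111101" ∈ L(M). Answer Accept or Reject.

Accept

(s0, 0111101, #) ⊢ (s0, 111101, XX#) ⊢ (s1, 11101, XX#) ⊢ (s0, 1101, X#) ⊢ (s1, 101, X#) ⊢ (s0, 01, #) ⊢ (s0, 1, XX#) ⊢ (s1, ε, XX#)
All input consumed; state s1 ∈ F.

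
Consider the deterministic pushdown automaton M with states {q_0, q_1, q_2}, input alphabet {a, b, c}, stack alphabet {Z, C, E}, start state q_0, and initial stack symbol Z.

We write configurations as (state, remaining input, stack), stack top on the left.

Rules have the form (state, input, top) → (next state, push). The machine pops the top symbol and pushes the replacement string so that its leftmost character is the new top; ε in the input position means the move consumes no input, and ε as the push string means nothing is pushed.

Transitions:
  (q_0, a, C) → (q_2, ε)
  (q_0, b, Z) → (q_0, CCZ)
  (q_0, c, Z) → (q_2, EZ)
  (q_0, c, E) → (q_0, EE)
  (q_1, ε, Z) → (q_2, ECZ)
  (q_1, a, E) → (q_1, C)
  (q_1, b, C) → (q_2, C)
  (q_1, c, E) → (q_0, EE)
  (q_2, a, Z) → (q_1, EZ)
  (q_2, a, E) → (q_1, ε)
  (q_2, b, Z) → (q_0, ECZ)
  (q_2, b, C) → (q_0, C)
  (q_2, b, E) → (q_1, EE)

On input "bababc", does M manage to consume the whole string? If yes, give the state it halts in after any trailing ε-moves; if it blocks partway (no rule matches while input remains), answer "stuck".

(q_0, bababc, Z) ⊢ (q_0, ababc, CCZ) ⊢ (q_2, babc, CZ) ⊢ (q_0, abc, CZ) ⊢ (q_2, bc, Z) ⊢ (q_0, c, ECZ) ⊢ (q_0, ε, EECZ)
All input consumed; M is in state q_0.

q_0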